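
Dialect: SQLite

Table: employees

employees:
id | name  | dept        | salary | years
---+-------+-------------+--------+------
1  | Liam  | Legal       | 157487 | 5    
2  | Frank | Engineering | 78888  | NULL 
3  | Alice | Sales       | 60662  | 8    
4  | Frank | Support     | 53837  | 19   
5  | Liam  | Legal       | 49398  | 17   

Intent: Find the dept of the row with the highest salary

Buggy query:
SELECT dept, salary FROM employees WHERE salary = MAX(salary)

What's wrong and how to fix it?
Bug: MAX(salary) is an aggregate and cannot be used directly in WHERE

Fix: Wrap MAX in a scalar subquery so WHERE compares against a single value

Corrected query:
SELECT dept, salary FROM employees WHERE salary = (SELECT MAX(salary) FROM employees)

Result:
dept  | salary
------+-------
Legal | 157487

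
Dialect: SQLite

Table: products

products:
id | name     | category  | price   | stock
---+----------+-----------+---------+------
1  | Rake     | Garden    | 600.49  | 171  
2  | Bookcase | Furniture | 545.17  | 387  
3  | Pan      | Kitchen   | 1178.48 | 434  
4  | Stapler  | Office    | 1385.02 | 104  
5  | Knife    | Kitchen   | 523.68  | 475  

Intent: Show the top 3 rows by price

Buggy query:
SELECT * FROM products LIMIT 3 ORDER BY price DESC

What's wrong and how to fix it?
Bug: LIMIT must come after ORDER BY

Fix: Sort with ORDER BY, then apply LIMIT

Corrected query:
SELECT * FROM products ORDER BY price DESC LIMIT 3

Result:
id | name    | category | price   | stock
---+---------+----------+---------+------
4  | Stapler | Office   | 1385.02 | 104  
3  | Pan     | Kitchen  | 1178.48 | 434  
1  | Rake    | Garden   | 600.49  | 171  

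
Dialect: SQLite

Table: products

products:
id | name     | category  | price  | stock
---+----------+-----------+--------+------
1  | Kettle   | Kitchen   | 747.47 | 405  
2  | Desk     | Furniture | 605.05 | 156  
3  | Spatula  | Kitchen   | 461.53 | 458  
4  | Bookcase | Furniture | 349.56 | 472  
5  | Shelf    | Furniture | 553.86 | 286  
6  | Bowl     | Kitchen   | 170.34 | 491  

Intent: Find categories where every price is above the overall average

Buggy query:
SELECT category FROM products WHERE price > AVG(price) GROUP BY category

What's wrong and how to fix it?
Bug: WHERE evaluates per row before aggregation, so AVG() is unavailable

Fix: Use a subquery for AVG and a HAVING MIN(...) filter so the condition holds for every row in the group

Corrected query:
SELECT category FROM products GROUP BY category HAVING MIN(price) > (SELECT AVG(price) FROM products)

Result:
(no rows)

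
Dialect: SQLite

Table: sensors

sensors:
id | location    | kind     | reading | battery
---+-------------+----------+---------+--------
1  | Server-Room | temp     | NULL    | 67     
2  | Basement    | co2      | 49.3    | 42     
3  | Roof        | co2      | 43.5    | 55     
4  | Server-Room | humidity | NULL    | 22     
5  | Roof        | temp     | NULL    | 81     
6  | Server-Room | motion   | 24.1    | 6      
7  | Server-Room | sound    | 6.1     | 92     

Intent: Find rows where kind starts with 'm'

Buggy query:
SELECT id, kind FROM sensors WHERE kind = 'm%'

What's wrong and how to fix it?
Bug: '=' compares the literal string including the % character; pattern matching needs LIKE

Fix: Use LIKE for wildcard pattern matching

Corrected query:
SELECT id, kind FROM sensors WHERE kind LIKE 'm%'

Result:
id | kind  
---+-------
6  | motion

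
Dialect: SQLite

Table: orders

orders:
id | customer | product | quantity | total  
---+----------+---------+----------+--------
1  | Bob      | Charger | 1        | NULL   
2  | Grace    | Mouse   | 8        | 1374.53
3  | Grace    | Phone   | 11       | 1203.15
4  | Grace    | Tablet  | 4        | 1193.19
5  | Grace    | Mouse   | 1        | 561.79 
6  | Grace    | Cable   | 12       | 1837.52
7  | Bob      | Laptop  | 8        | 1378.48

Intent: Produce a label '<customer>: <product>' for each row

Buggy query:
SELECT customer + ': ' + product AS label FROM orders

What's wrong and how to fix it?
Bug: SQLite uses || for string concatenation; + coerces text to numbers (yielding 0)

Fix: Use the || operator for string concatenation

Corrected query:
SELECT customer || ': ' || product AS label FROM orders

Result:
label        
-------------
Bob: Charger 
Grace: Mouse 
Grace: Phone 
Grace: Tablet
Grace: Mouse 
Grace: Cable 
Bob: Laptop  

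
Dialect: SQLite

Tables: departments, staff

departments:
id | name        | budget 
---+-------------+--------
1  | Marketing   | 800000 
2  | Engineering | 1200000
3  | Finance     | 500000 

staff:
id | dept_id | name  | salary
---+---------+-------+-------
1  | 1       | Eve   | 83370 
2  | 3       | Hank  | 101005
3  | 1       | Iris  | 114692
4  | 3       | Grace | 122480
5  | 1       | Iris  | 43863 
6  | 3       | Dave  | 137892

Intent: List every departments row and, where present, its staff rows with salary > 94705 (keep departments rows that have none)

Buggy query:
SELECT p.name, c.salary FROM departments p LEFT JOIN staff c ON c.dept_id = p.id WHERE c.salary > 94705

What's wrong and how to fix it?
Bug: A WHERE condition on the right-hand table after LEFT JOIN drops unmatched parents

Fix: Move the right-table condition into the ON clause so unmatched parents are kept

Corrected query:
SELECT p.name, c.salary FROM departments p LEFT JOIN staff c ON c.dept_id = p.id AND c.salary > 94705

Result:
name        | salary
------------+-------
Marketing   | 114692
Engineering | NULL  
Finance     | 101005
Finance     | 122480
Finance     | 137892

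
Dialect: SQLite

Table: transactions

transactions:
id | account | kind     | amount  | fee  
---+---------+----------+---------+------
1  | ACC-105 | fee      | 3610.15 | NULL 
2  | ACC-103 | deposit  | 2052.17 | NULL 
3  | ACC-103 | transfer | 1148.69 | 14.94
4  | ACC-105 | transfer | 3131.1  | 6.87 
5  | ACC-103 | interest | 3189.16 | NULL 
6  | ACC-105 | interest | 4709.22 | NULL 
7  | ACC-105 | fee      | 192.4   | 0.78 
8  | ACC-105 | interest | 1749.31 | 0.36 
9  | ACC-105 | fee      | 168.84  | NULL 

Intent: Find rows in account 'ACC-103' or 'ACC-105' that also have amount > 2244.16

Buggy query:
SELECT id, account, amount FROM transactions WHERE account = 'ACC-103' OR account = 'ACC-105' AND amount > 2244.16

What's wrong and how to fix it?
Bug: AND binds tighter than OR, so this parses as account = 'ACC-103' OR (account = 'ACC-105' AND amount > 2244.16)

Fix: Group the OR with parentheses (or use IN), then AND the threshold

Corrected query:
SELECT id, account, amount FROM transactions WHERE (account = 'ACC-103' OR account = 'ACC-105') AND amount > 2244.16

Result:
id | account | amount 
---+---------+--------
1  | ACC-105 | 3610.15
4  | ACC-105 | 3131.1 
5  | ACC-103 | 3189.16
6  | ACC-105 | 4709.22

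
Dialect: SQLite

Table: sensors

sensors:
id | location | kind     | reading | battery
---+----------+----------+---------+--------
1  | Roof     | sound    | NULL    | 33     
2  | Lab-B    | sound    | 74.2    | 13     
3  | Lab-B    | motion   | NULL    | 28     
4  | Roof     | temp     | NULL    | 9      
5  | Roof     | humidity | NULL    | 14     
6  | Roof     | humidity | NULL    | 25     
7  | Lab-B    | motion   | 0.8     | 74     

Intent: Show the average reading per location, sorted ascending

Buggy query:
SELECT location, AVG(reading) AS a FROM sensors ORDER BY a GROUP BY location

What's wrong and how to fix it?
Bug: GROUP BY must precede ORDER BY

Fix: Reorder: SELECT … FROM … GROUP BY … ORDER BY …

Corrected query:
SELECT location, AVG(reading) AS a FROM sensors GROUP BY location ORDER BY a

Result:
location | a   
---------+-----
Roof     | NULL
Lab-B    | 37.5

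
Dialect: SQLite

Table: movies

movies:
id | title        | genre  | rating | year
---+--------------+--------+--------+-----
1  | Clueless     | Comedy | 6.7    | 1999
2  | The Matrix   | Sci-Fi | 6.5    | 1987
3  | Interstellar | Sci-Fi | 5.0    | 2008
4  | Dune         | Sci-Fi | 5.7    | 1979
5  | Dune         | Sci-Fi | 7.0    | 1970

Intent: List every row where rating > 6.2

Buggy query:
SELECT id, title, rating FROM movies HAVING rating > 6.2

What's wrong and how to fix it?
Bug: This is a non-aggregate query (no GROUP BY, no aggregates), so in SQLite the HAVING clause is invalid here; a row-level condition belongs in WHERE

Fix: Replace HAVING with WHERE since the condition applies to individual rows

Corrected query:
SELECT id, title, rating FROM movies WHERE rating > 6.2

Result:
id | title      | rating
---+------------+-------
1  | Clueless   | 6.7   
2  | The Matrix | 6.5   
5  | Dune       | 7     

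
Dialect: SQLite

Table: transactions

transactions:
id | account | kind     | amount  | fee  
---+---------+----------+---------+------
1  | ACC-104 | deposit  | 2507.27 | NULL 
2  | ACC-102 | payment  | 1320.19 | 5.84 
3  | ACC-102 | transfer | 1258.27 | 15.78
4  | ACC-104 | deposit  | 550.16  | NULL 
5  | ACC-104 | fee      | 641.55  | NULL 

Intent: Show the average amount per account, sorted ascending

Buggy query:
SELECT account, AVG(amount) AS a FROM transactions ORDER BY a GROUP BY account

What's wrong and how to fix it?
Bug: ORDER BY appears before GROUP BY; SQL clause order requires GROUP BY first

Fix: Reorder: SELECT … FROM … GROUP BY … ORDER BY …

Corrected query:
SELECT account, AVG(amount) AS a FROM transactions GROUP BY account ORDER BY a

Result:
account | a          
--------+------------
ACC-104 | 1232.993333
ACC-102 | 1289.23    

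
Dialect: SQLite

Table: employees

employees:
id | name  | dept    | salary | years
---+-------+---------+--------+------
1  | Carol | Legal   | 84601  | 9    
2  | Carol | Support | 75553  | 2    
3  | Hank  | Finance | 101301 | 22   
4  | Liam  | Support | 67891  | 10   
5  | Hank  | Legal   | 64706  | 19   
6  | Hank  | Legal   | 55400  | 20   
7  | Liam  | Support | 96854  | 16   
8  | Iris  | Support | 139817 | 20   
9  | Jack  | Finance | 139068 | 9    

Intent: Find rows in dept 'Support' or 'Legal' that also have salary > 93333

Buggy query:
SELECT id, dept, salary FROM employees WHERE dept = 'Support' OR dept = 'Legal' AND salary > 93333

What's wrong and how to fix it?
Bug: Without parentheses, AND is evaluated before OR, so the salary filter only applies to the 'Legal' branch

Fix: Group the OR with parentheses (or use IN), then AND the threshold

Corrected query:
SELECT id, dept, salary FROM employees WHERE (dept = 'Support' OR dept = 'Legal') AND salary > 93333

Result:
id | dept    | salary
---+---------+-------
7  | Support | 96854 
8  | Support | 139817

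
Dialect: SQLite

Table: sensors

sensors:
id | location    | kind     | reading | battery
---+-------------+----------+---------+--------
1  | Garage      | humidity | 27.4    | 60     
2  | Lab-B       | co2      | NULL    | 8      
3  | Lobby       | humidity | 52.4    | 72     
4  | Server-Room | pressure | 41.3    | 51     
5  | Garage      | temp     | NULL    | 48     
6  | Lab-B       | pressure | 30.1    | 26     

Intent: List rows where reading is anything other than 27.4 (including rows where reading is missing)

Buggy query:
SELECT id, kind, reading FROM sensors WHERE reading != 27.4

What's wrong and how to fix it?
Bug: 'reading != 27.4' is unknown when reading is NULL, so NULL rows are silently excluded

Fix: Handle NULL separately with IS NULL alongside the inequality

Corrected query:
SELECT id, kind, reading FROM sensors WHERE reading != 27.4 OR reading IS NULL

Result:
id | kind     | reading
---+----------+--------
2  | co2      | NULL   
3  | humidity | 52.4   
4  | pressure | 41.3   
5  | temp     | NULL   
6  | pressure | 30.1   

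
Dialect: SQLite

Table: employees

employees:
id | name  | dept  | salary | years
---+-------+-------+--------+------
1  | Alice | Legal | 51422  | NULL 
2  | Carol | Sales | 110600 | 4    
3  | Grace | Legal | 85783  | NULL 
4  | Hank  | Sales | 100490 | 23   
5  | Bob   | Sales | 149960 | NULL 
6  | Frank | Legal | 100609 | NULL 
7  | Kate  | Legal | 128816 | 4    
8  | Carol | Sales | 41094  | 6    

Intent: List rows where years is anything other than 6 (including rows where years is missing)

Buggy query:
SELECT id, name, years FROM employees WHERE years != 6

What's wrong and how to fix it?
Bug: 'years != 6' is unknown when years is NULL, so NULL rows are silently excluded

Fix: Handle NULL separately with IS NULL alongside the inequality

Corrected query:
SELECT id, name, years FROM employees WHERE years != 6 OR years IS NULL

Result:
id | name  | years
---+-------+------
1  | Alice | NULL 
2  | Carol | 4    
3  | Grace | NULL 
4  | Hank  | 23   
5  | Bob   | NULL 
6  | Frank | NULL 
7  | Kate  | 4    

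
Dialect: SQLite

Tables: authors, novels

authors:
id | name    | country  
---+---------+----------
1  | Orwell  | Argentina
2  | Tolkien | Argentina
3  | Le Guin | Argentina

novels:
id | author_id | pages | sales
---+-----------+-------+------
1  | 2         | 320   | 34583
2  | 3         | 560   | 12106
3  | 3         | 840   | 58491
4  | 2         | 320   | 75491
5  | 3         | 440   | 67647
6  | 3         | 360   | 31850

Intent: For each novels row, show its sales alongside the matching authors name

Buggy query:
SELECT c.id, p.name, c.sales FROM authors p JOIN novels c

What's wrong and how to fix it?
Bug: Missing join condition: each novels row is matched to all authors rows instead of just its own

Fix: Specify the join condition linking the foreign key to the parent id

Corrected query:
SELECT c.id, p.name, c.sales FROM authors p JOIN novels c ON c.author_id = p.id

Result:
id | name    | sales
---+---------+------
1  | Tolkien | 34583
2  | Le Guin | 12106
3  | Le Guin | 58491
4  | Tolkien | 75491
5  | Le Guin | 67647
6  | Le Guin | 31850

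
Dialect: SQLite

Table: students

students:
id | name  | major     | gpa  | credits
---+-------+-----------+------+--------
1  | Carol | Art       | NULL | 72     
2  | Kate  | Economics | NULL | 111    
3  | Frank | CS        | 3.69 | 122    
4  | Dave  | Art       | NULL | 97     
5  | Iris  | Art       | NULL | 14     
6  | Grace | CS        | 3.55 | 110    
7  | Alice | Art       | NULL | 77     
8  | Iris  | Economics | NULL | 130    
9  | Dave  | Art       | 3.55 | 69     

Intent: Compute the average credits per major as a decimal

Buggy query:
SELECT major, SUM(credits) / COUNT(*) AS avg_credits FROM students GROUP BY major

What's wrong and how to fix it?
Bug: SUM(credits) and COUNT(*) are both integers; the division truncates the fractional part

Fix: Cast one side to REAL so the division keeps the fractional part

Corrected query:
SELECT major, SUM(credits) * 1.0 / COUNT(*) AS avg_credits FROM students GROUP BY major

Result:
major     | avg_credits
----------+------------
Art       | 65.8       
CS        | 116        
Economics | 120.5      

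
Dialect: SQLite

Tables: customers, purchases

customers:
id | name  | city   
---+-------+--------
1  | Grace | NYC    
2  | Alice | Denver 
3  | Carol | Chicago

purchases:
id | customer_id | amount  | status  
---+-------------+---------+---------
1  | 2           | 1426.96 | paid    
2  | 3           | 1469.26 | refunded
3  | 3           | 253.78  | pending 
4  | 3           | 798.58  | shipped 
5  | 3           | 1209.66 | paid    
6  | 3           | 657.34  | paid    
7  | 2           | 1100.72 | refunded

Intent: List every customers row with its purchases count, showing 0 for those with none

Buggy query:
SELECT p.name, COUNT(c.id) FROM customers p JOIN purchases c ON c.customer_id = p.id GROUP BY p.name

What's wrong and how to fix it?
Bug: An inner join excludes parents with zero children

Fix: Use LEFT JOIN so parents without children still appear (COUNT(c.id) gives 0)

Corrected query:
SELECT p.name, COUNT(c.id) FROM customers p LEFT JOIN purchases c ON c.customer_id = p.id GROUP BY p.name

Result:
name  | COUNT(c.id)
------+------------
Alice | 2          
Carol | 5          
Grace | 0          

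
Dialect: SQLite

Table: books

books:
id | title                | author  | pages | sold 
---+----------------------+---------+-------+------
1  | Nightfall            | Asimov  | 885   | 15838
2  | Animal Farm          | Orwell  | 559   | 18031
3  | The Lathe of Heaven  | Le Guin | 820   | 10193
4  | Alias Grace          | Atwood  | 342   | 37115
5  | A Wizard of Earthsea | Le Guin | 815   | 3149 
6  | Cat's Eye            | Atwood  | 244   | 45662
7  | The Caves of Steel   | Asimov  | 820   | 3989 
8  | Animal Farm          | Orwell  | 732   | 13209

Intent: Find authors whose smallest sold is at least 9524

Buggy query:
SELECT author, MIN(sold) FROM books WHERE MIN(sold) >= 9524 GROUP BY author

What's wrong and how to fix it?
Bug: MIN() in WHERE is a misuse of aggregate

Fix: Replace WHERE with HAVING after the GROUP BY

Corrected query:
SELECT author, MIN(sold) FROM books GROUP BY author HAVING MIN(sold) >= 9524

Result:
author | MIN(sold)
-------+----------
Atwood | 37115    
Orwell | 13209    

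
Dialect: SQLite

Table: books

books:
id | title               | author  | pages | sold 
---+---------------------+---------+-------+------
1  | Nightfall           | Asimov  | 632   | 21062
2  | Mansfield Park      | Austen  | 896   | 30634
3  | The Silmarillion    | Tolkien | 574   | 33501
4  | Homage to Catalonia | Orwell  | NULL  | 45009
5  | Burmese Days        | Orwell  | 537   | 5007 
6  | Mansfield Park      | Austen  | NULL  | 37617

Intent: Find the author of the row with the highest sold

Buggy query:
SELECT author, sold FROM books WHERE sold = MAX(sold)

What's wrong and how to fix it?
Bug: WHERE is evaluated per row; an aggregate over the whole table isn't defined there

Fix: Use a subquery: WHERE sold = (SELECT MAX(sold) FROM books)

Corrected query:
SELECT author, sold FROM books WHERE sold = (SELECT MAX(sold) FROM books)

Result:
author | sold 
-------+------
Orwell | 45009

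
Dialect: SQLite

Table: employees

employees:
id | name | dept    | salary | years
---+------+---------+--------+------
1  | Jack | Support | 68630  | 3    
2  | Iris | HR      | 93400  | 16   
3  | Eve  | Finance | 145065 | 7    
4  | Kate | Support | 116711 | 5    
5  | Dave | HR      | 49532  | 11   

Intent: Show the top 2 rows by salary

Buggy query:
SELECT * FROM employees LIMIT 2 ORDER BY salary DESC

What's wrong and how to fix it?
Bug: LIMIT must come after ORDER BY

Fix: Sort with ORDER BY, then apply LIMIT

Corrected query:
SELECT * FROM employees ORDER BY salary DESC LIMIT 2

Result:
id | name | dept    | salary | years
---+------+---------+--------+------
3  | Eve  | Finance | 145065 | 7    
4  | Kate | Support | 116711 | 5    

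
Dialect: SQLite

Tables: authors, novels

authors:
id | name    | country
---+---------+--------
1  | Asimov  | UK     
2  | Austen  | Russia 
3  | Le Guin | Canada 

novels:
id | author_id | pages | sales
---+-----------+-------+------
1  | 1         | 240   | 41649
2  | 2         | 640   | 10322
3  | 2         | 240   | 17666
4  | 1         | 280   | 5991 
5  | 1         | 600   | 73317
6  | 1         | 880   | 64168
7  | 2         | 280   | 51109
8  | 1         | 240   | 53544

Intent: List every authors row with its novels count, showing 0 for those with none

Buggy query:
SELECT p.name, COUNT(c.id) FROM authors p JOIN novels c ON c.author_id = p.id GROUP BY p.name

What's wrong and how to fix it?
Bug: INNER JOIN drops authors rows that have no matching novels rows

Fix: Use LEFT JOIN so parents without children still appear (COUNT(c.id) gives 0)

Corrected query:
SELECT p.name, COUNT(c.id) FROM authors p LEFT JOIN novels c ON c.author_id = p.id GROUP BY p.name

Result:
name    | COUNT(c.id)
--------+------------
Asimov  | 5          
Austen  | 3          
Le Guin | 0          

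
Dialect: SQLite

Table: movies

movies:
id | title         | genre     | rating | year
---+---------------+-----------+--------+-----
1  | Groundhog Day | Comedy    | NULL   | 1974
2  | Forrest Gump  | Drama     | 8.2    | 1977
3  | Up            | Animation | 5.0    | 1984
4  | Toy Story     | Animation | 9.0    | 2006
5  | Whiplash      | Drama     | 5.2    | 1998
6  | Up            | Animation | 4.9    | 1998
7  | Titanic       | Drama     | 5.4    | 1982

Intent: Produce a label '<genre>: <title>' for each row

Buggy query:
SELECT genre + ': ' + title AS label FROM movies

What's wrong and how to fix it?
Bug: SQLite uses || for string concatenation; + coerces text to numbers (yielding 0)

Fix: Replace + with || to concatenate text

Corrected query:
SELECT genre || ': ' || title AS label FROM movies

Result:
label                
---------------------
Comedy: Groundhog Day
Drama: Forrest Gump  
Animation: Up        
Animation: Toy Story 
Drama: Whiplash      
Animation: Up        
Drama: Titanic       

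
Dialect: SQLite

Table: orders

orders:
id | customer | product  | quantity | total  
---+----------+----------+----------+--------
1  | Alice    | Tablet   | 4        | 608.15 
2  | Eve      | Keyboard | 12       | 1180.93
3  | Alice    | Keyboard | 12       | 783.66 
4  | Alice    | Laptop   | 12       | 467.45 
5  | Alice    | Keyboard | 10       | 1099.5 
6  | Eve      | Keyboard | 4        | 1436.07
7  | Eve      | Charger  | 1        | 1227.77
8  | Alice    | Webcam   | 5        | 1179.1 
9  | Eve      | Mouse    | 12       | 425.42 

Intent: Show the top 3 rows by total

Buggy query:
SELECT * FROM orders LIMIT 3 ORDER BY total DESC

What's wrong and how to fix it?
Bug: ORDER BY cannot follow LIMIT; LIMIT is the final clause

Fix: Sort with ORDER BY, then apply LIMIT

Corrected query:
SELECT * FROM orders ORDER BY total DESC LIMIT 3

Result:
id | customer | product  | quantity | total  
---+----------+----------+----------+--------
6  | Eve      | Keyboard | 4        | 1436.07
7  | Eve      | Charger  | 1        | 1227.77
2  | Eve      | Keyboard | 12       | 1180.93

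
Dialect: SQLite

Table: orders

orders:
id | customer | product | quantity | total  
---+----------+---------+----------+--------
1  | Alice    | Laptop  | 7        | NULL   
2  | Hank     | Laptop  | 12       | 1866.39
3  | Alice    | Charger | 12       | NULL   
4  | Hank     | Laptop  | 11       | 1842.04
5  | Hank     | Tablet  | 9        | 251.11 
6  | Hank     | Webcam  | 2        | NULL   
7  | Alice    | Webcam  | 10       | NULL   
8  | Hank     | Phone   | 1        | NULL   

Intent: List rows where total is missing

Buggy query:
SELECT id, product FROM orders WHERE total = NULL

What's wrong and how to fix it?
Bug: Comparing to NULL with '=' never matches; NULL = NULL is unknown, not true

Fix: Replace '= NULL' with 'IS NULL'

Corrected query:
SELECT id, product FROM orders WHERE total IS NULL

Result:
id | product
---+--------
1  | Laptop 
3  | Charger
6  | Webcam 
7  | Webcam 
8  | Phone  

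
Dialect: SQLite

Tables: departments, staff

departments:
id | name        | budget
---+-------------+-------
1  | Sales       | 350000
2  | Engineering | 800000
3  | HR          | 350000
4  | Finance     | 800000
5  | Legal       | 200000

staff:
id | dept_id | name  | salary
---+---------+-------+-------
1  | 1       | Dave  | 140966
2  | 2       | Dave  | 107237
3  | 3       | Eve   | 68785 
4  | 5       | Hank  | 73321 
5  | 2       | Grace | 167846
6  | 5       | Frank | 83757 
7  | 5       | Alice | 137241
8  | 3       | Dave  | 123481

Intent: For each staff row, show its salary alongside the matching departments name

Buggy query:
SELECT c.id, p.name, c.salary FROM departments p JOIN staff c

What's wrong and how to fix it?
Bug: Missing join condition: each staff row is matched to all departments rows instead of just its own

Fix: Specify the join condition linking the foreign key to the parent id

Corrected query:
SELECT c.id, p.name, c.salary FROM departments p JOIN staff c ON c.dept_id = p.id

Result:
id | name        | salary
---+-------------+-------
1  | Sales       | 140966
2  | Engineering | 107237
3  | HR          | 68785 
4  | Legal       | 73321 
5  | Engineering | 167846
6  | Legal       | 83757 
7  | Legal       | 137241
8  | HR          | 123481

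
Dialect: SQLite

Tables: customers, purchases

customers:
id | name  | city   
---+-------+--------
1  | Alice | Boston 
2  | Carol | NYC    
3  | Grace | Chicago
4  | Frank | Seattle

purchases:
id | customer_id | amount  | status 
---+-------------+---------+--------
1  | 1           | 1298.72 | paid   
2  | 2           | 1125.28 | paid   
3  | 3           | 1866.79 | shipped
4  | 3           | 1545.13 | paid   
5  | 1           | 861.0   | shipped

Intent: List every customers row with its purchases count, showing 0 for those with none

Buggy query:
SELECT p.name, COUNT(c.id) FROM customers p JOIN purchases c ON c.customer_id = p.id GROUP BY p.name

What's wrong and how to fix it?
Bug: An inner join excludes parents with zero children

Fix: Switch to LEFT JOIN to retain unmatched parent rows

Corrected query:
SELECT p.name, COUNT(c.id) FROM customers p LEFT JOIN purchases c ON c.customer_id = p.id GROUP BY p.name

Result:
name  | COUNT(c.id)
------+------------
Alice | 2          
Carol | 1          
Frank | 0          
Grace | 2          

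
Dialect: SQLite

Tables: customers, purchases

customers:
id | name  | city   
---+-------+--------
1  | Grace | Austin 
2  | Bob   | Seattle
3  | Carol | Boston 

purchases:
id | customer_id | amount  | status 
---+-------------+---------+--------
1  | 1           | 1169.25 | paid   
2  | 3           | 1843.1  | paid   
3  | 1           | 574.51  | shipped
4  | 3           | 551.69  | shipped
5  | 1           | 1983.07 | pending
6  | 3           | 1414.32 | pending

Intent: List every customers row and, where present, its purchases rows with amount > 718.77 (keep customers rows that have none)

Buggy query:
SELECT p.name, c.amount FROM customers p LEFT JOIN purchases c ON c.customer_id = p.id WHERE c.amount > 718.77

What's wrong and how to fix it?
Bug: Filtering c.amount in WHERE discards the NULL rows produced by LEFT JOIN, turning it into an inner join

Fix: Put 'c.amount > 718.77' in the JOIN's ON clause instead of WHERE

Corrected query:
SELECT p.name, c.amount FROM customers p LEFT JOIN purchases c ON c.customer_id = p.id AND c.amount > 718.77

Result:
name  | amount 
------+--------
Grace | 1169.25
Grace | 1983.07
Bob   | NULL   
Carol | 1414.32
Carol | 1843.1 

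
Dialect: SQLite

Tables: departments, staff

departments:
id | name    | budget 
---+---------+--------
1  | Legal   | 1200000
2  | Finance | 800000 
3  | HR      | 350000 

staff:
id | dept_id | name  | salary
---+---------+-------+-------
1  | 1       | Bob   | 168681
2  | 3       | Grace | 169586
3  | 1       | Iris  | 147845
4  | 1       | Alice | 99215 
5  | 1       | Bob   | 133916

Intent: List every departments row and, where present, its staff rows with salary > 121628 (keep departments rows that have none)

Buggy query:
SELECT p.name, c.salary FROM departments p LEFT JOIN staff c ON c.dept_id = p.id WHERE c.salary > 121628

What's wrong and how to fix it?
Bug: A WHERE condition on the right-hand table after LEFT JOIN drops unmatched parents

Fix: Put 'c.salary > 121628' in the JOIN's ON clause instead of WHERE

Corrected query:
SELECT p.name, c.salary FROM departments p LEFT JOIN staff c ON c.dept_id = p.id AND c.salary > 121628

Result:
name    | salary
--------+-------
Legal   | 133916
Legal   | 147845
Legal   | 168681
Finance | NULL  
HR      | 169586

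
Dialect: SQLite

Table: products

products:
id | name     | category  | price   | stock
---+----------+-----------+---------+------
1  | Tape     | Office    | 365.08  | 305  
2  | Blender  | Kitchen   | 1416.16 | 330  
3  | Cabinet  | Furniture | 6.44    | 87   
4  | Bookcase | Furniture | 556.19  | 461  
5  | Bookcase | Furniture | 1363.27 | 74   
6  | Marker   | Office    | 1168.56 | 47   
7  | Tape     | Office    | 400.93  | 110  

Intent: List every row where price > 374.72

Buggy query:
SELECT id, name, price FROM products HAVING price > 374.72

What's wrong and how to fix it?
Bug: This is a non-aggregate query (no GROUP BY, no aggregates), so in SQLite the HAVING clause is invalid here; a row-level condition belongs in WHERE

Fix: Replace HAVING with WHERE since the condition applies to individual rows

Corrected query:
SELECT id, name, price FROM products WHERE price > 374.72

Result:
id | name     | price  
---+----------+--------
2  | Blender  | 1416.16
4  | Bookcase | 556.19 
5  | Bookcase | 1363.27
6  | Marker   | 1168.56
7  | Tape     | 400.93 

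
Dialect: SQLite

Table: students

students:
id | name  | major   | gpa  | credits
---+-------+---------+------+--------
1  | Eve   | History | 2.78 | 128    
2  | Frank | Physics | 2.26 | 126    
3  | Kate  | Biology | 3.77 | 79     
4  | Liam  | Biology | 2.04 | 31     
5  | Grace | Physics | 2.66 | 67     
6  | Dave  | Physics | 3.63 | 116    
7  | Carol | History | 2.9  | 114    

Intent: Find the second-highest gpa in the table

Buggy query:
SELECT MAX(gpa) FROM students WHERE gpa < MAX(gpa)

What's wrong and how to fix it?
Bug: The inner MAX is an aggregate inside WHERE, which is not allowed

Fix: Put the inner MAX in a scalar subquery

Corrected query:
SELECT MAX(gpa) FROM students WHERE gpa < (SELECT MAX(gpa) FROM students)

Result:
MAX(gpa)
--------
3.63    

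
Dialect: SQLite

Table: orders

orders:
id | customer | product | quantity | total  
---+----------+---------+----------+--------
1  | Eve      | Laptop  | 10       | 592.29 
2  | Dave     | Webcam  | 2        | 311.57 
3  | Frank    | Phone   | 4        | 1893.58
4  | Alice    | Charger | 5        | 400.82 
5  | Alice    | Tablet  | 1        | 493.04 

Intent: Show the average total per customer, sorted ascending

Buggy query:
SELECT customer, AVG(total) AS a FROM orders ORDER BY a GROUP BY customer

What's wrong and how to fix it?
Bug: ORDER BY appears before GROUP BY; SQL clause order requires GROUP BY first

Fix: Reorder: SELECT … FROM … GROUP BY … ORDER BY …

Corrected query:
SELECT customer, AVG(total) AS a FROM orders GROUP BY customer ORDER BY a

Result:
customer | a      
---------+--------
Dave     | 311.57 
Alice    | 446.93 
Eve      | 592.29 
Frank    | 1893.58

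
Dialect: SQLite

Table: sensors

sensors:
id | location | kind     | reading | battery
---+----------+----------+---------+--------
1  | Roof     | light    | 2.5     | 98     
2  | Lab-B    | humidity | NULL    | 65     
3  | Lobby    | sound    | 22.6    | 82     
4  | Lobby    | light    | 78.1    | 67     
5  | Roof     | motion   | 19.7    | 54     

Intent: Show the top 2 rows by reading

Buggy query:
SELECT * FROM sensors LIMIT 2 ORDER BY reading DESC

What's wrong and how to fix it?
Bug: ORDER BY cannot follow LIMIT; LIMIT is the final clause

Fix: Swap the clauses: ORDER BY first, then LIMIT

Corrected query:
SELECT * FROM sensors ORDER BY reading DESC LIMIT 2

Result:
id | location | kind  | reading | battery
---+----------+-------+---------+--------
4  | Lobby    | light | 78.1    | 67     
3  | Lobby    | sound | 22.6    | 82     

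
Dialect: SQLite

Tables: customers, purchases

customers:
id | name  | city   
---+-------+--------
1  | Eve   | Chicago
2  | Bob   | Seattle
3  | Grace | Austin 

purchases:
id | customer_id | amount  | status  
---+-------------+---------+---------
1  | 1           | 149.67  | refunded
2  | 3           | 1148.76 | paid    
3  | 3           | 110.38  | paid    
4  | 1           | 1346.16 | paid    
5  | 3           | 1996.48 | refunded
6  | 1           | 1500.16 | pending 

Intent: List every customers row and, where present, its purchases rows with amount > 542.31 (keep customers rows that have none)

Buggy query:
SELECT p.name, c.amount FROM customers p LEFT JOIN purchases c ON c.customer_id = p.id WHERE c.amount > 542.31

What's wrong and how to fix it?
Bug: A WHERE condition on the right-hand table after LEFT JOIN drops unmatched parents

Fix: Move the right-table condition into the ON clause so unmatched parents are kept

Corrected query:
SELECT p.name, c.amount FROM customers p LEFT JOIN purchases c ON c.customer_id = p.id AND c.amount > 542.31

Result:
name  | amount 
------+--------
Eve   | 1346.16
Eve   | 1500.16
Bob   | NULL   
Grace | 1148.76
Grace | 1996.48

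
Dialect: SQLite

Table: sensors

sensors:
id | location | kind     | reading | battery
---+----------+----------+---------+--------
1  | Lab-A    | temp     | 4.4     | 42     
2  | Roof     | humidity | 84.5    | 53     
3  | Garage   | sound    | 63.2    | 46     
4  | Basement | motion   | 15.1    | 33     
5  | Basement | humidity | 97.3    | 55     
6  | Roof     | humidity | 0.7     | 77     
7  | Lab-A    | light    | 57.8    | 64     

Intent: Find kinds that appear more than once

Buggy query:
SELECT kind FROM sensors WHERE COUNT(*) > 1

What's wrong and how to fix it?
Bug: WHERE can't reference COUNT(*); aggregates are computed after WHERE

Fix: GROUP BY kind, then filter groups with HAVING COUNT(*) > 1

Corrected query:
SELECT kind FROM sensors GROUP BY kind HAVING COUNT(*) > 1

Result:
kind    
--------
humidity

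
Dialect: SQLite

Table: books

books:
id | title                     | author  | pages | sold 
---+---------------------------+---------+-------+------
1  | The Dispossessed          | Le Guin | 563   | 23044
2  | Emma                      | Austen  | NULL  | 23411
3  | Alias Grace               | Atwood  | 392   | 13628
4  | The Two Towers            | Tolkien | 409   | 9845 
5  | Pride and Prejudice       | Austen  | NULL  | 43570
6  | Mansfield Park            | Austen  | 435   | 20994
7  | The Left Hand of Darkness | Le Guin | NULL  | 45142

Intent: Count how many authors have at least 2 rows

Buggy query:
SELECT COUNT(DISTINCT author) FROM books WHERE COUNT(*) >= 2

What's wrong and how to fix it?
Bug: WHERE filters individual rows, not groups, so a group-level COUNT is invalid there

Fix: Use a subquery that GROUPs and filters with HAVING, then count its rows

Corrected query:
SELECT COUNT(*) FROM (SELECT author FROM books GROUP BY author HAVING COUNT(*) >= 2)

Result:
COUNT(*)
--------
2       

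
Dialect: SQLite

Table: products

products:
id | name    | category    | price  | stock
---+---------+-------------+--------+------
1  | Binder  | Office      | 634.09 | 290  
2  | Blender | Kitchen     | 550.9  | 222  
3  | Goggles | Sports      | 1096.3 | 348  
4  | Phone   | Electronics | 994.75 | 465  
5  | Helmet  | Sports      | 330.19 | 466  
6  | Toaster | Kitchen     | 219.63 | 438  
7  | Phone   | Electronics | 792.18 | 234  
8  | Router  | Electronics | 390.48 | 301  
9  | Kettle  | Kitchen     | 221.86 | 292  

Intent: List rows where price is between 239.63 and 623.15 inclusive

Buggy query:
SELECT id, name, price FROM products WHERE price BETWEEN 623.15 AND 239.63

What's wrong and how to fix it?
Bug: BETWEEN expects the lower bound first; with 623.15 AND 239.63 the range is empty

Fix: Write BETWEEN 239.63 AND 623.15

Corrected query:
SELECT id, name, price FROM products WHERE price BETWEEN 239.63 AND 623.15

Result:
id | name    | price 
---+---------+-------
2  | Blender | 550.9 
5  | Helmet  | 330.19
8  | Router  | 390.48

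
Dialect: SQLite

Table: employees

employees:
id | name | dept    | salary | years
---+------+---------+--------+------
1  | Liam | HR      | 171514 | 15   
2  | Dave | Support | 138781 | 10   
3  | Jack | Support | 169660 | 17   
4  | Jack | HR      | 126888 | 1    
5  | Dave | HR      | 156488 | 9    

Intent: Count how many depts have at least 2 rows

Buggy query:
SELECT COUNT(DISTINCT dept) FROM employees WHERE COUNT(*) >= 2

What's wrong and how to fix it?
Bug: COUNT(*) cannot appear in WHERE; the per-group count doesn't exist yet

Fix: Group first with HAVING COUNT(*) >= 2, then COUNT the resulting groups

Corrected query:
SELECT COUNT(*) FROM (SELECT dept FROM employees GROUP BY dept HAVING COUNT(*) >= 2)

Result:
COUNT(*)
--------
2       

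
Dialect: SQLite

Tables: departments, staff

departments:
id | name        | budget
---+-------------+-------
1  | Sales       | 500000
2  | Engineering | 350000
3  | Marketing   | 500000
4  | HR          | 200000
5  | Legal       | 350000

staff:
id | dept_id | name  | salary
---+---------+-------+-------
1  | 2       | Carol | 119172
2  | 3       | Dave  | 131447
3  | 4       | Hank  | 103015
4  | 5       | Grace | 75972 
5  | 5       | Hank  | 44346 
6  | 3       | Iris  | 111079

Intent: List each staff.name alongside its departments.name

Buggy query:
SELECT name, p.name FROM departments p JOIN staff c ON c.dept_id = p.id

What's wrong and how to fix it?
Bug: 'name' exists in both joined tables, so the database can't tell which one is meant

Fix: Qualify the column with its table alias (c.name)

Corrected query:
SELECT c.name, p.name FROM departments p JOIN staff c ON c.dept_id = p.id

Result:
name  | name       
------+------------
Carol | Engineering
Dave  | Marketing  
Hank  | HR         
Grace | Legal      
Hank  | Legal      
Iris  | Marketing  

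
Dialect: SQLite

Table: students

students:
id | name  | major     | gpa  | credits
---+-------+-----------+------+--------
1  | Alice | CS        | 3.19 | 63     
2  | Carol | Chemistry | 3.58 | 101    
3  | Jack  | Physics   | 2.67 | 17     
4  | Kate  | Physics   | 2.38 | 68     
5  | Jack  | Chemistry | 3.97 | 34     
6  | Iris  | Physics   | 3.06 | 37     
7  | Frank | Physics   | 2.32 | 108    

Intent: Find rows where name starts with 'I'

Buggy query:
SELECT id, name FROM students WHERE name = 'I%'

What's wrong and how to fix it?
Bug: '=' compares the literal string including the % character; pattern matching needs LIKE

Fix: Use LIKE for wildcard pattern matching

Corrected query:
SELECT id, name FROM students WHERE name LIKE 'I%'

Result:
id | name
---+-----
6  | Iris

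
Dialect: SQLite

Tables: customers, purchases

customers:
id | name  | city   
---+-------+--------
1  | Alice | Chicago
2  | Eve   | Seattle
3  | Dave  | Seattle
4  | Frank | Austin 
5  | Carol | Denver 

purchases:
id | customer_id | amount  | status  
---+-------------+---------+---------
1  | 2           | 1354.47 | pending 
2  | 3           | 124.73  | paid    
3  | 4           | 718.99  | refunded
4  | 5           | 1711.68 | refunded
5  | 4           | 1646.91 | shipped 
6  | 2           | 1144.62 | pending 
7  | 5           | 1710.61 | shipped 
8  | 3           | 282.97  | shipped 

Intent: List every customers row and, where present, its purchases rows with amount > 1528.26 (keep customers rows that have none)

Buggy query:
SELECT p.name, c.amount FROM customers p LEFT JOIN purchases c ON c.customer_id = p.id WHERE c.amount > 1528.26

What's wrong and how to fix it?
Bug: Filtering c.amount in WHERE discards the NULL rows produced by LEFT JOIN, turning it into an inner join

Fix: Move the right-table condition into the ON clause so unmatched parents are kept

Corrected query:
SELECT p.name, c.amount FROM customers p LEFT JOIN purchases c ON c.customer_id = p.id AND c.amount > 1528.26

Result:
name  | amount 
------+--------
Alice | NULL   
Eve   | NULL   
Dave  | NULL   
Frank | 1646.91
Carol | 1710.61
Carol | 1711.68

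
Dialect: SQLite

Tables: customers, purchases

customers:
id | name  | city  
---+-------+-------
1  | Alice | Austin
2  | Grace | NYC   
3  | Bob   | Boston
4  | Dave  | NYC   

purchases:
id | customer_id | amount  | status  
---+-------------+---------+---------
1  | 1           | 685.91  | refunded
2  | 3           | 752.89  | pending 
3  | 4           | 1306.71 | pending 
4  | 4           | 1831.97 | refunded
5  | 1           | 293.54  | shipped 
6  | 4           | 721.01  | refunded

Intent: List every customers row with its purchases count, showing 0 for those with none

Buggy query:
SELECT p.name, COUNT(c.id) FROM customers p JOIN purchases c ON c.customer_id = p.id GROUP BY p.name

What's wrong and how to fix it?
Bug: An inner join excludes parents with zero children

Fix: Switch to LEFT JOIN to retain unmatched parent rows

Corrected query:
SELECT p.name, COUNT(c.id) FROM customers p LEFT JOIN purchases c ON c.customer_id = p.id GROUP BY p.name

Result:
name  | COUNT(c.id)
------+------------
Alice | 2          
Bob   | 1          
Dave  | 3          
Grace | 0          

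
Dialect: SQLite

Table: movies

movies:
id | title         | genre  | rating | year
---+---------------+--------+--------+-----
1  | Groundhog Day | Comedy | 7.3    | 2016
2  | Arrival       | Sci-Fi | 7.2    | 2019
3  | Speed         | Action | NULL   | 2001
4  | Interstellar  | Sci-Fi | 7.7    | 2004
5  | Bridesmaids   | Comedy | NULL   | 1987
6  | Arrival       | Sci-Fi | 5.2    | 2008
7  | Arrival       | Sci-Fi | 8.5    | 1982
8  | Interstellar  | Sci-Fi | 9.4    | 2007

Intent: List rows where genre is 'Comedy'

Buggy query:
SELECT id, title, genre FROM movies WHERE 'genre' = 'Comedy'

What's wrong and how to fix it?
Bug: 'genre' in single quotes is a string literal, not the column; the comparison is literal-vs-literal and never true

Fix: Remove the quotes around the column name (or use double quotes for an identifier)

Corrected query:
SELECT id, title, genre FROM movies WHERE genre = 'Comedy'

Result:
id | title         | genre 
---+---------------+-------
1  | Groundhog Day | Comedy
5  | Bridesmaids   | Comedy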